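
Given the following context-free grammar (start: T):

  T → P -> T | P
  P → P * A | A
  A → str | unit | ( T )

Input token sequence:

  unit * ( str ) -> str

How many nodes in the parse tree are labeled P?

[T [P [P [A unit]] * [A ( [T [P [A str]]] )]] -> [T [P [A str]]]]

4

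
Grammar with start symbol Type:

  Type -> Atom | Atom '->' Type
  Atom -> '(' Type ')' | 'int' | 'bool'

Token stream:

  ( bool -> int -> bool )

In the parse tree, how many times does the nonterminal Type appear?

4

[Type [Atom ( [Type [Atom bool] -> [Type [Atom int] -> [Type [Atom bool]]]] )]]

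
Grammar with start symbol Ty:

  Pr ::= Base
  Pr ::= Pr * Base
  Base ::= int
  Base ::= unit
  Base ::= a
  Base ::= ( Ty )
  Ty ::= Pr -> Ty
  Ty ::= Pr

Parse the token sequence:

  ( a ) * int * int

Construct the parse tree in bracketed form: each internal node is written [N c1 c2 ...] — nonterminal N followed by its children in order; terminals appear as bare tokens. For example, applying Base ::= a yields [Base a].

[Ty [Pr [Pr [Pr [Base ( [Ty [Pr [Base a]]] )]] * [Base int]] * [Base int]]]

Ty
Pr
Pr * Base
Pr * Base * Base
Base * Base * Base
( Ty ) * Base * Base
( Pr ) * Base * Base
( Base ) * Base * Base
( a ) * Base * Base
( a ) * int * Base
( a ) * int * int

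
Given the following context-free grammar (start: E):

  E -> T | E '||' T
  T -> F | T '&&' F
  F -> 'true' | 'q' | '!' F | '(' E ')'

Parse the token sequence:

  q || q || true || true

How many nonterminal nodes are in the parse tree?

[E [E [E [E [T [F q]]] || [T [F q]]] || [T [F true]]] || [T [F true]]]

12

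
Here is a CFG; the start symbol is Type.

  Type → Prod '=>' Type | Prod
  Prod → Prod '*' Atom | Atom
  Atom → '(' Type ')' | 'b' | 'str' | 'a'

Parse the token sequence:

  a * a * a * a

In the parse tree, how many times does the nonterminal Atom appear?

[Type [Prod [Prod [Prod [Prod [Atom a]] * [Atom a]] * [Atom a]] * [Atom a]]]

4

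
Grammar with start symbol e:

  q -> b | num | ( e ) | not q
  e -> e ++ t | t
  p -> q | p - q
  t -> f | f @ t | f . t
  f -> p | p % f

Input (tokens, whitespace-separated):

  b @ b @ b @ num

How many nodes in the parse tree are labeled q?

4

[e [t [f [p [q b]]] @ [t [f [p [q b]]] @ [t [f [p [q b]]] @ [t [f [p [q num]]]]]]]]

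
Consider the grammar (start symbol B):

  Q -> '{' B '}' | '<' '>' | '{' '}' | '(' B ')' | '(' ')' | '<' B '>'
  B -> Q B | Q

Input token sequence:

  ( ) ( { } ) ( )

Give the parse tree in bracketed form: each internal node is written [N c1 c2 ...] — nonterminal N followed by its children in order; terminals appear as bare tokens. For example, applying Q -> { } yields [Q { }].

B
Q B
( ) B
( ) Q B
( ) ( B ) B
( ) ( Q ) B
( ) ( { } ) B
( ) ( { } ) Q
( ) ( { } ) ( )

[B [Q ( )] [B [Q ( [B [Q { }]] )] [B [Q ( )]]]]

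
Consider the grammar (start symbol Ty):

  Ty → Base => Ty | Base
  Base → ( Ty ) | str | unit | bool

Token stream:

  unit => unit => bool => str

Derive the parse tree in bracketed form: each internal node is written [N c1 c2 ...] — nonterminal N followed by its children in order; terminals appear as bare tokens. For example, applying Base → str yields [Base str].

[Ty [Base unit] => [Ty [Base unit] => [Ty [Base bool] => [Ty [Base str]]]]]

Ty
Base => Ty
unit => Ty
unit => Base => Ty
unit => unit => Ty
unit => unit => Base => Ty
unit => unit => bool => Ty
unit => unit => bool => Base
unit => unit => bool => str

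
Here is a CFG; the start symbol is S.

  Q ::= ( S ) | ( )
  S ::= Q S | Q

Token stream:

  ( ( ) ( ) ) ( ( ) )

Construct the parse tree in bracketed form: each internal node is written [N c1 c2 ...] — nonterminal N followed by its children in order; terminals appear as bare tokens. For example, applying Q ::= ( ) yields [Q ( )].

[S [Q ( [S [Q ( )] [S [Q ( )]]] )] [S [Q ( [S [Q ( )]] )]]]

S
Q S
( S ) S
( Q S ) S
( ( ) S ) S
( ( ) Q ) S
( ( ) ( ) ) S
( ( ) ( ) ) Q
( ( ) ( ) ) ( S )
( ( ) ( ) ) ( Q )
( ( ) ( ) ) ( ( ) )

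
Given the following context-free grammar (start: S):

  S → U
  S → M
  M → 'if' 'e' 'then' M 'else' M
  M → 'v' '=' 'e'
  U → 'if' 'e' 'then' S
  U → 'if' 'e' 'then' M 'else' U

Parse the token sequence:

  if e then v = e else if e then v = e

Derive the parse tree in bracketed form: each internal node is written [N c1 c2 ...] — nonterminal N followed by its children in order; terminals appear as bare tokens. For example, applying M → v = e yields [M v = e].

S
U
if e then M else U
if e then v = e else U
if e then v = e else if e then S
if e then v = e else if e then M
if e then v = e else if e then v = e

[S [U if e then [M v = e] else [U if e then [S [M v = e]]]]]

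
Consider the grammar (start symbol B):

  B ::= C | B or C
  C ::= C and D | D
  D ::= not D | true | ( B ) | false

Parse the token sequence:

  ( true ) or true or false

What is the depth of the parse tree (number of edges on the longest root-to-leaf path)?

[B [B [B [C [D ( [B [C [D true]]] )]]] or [C [D true]]] or [C [D false]]]

8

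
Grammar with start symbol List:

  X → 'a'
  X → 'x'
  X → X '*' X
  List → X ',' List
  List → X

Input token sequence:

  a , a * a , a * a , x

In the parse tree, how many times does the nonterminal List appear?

[List [X a] , [List [X [X a] * [X a]] , [List [X [X a] * [X a]] , [List [X x]]]]]

4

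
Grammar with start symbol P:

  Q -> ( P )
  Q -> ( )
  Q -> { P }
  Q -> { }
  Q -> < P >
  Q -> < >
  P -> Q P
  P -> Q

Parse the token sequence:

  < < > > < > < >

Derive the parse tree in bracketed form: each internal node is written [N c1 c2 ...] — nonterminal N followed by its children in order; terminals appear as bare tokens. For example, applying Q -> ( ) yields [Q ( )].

P
Q P
< P > P
< Q > P
< < > > P
< < > > Q P
< < > > < > P
< < > > < > Q
< < > > < > < >

[P [Q < [P [Q < >]] >] [P [Q < >] [P [Q < >]]]]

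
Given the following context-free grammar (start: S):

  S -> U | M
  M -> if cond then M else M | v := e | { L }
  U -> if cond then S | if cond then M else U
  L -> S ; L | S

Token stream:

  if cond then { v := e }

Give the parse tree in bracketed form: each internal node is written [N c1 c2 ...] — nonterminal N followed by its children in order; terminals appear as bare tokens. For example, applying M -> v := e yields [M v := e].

S
U
if cond then S
if cond then M
if cond then { L }
if cond then { S }
if cond then { M }
if cond then { v := e }

[S [U if cond then [S [M { [L [S [M v := e]]] }]]]]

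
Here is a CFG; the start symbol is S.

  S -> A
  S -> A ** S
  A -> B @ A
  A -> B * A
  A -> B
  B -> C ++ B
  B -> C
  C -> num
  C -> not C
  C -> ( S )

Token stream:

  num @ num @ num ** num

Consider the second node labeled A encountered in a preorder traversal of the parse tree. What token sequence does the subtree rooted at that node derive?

num @ num

[S [A [B [C num]] @ [A [B [C num]] @ [A [B [C num]]]]] ** [S [A [B [C num]]]]]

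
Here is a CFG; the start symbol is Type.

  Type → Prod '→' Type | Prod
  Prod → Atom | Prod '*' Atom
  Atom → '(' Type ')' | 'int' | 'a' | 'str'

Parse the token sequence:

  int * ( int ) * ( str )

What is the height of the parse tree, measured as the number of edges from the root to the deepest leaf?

[Type [Prod [Prod [Prod [Atom int]] * [Atom ( [Type [Prod [Atom int]]] )]] * [Atom ( [Type [Prod [Atom str]]] )]]]

7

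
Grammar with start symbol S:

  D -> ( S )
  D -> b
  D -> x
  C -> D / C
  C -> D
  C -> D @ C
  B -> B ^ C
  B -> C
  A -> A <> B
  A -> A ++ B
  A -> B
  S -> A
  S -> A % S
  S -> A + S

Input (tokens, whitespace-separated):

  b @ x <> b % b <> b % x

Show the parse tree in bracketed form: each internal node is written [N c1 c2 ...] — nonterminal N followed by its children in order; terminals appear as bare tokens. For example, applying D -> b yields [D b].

[S [A [A [B [C [D b] @ [C [D x]]]]] <> [B [C [D b]]]] % [S [A [A [B [C [D b]]]] <> [B [C [D b]]]] % [S [A [B [C [D x]]]]]]]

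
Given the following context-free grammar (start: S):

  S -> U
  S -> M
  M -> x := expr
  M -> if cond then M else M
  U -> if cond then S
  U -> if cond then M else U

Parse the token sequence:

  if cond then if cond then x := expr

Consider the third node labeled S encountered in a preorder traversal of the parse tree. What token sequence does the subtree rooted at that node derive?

x := expr

[S [U if cond then [S [U if cond then [S [M x := expr]]]]]]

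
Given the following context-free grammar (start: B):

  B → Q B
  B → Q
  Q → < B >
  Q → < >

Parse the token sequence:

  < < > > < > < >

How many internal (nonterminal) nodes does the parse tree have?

[B [Q < [B [Q < >]] >] [B [Q < >] [B [Q < >]]]]

8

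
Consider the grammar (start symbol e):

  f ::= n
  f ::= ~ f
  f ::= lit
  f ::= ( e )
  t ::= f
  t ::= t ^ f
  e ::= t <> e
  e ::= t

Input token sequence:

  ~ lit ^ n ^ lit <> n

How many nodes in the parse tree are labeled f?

5

[e [t [t [t [f ~ [f lit]]] ^ [f n]] ^ [f lit]] <> [e [t [f n]]]]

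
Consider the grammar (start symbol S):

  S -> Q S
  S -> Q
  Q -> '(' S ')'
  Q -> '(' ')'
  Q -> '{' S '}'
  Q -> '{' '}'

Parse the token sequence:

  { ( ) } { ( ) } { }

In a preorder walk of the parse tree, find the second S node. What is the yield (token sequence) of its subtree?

[S [Q { [S [Q ( )]] }] [S [Q { [S [Q ( )]] }] [S [Q { }]]]]

( )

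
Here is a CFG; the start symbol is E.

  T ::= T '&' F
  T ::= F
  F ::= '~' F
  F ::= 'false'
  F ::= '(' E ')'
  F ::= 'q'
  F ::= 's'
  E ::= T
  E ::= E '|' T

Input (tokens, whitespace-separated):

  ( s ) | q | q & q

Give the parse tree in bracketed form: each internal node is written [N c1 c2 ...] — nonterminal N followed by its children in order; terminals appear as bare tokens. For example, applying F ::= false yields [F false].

E
E | T
E | T | T
T | T | T
F | T | T
( E ) | T | T
( T ) | T | T
( F ) | T | T
( s ) | T | T
( s ) | F | T
( s ) | q | T
( s ) | q | T & F
( s ) | q | F & F
( s ) | q | q & F
( s ) | q | q & q

[E [E [E [T [F ( [E [T [F s]]] )]]] | [T [F q]]] | [T [T [F q]] & [F q]]]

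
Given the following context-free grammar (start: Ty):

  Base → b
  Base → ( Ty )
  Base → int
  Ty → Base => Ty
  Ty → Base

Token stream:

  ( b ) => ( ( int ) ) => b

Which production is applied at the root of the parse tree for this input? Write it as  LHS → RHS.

Ty → Base => Ty

[Ty [Base ( [Ty [Base b]] )] => [Ty [Base ( [Ty [Base ( [Ty [Base int]] )]] )] => [Ty [Base b]]]]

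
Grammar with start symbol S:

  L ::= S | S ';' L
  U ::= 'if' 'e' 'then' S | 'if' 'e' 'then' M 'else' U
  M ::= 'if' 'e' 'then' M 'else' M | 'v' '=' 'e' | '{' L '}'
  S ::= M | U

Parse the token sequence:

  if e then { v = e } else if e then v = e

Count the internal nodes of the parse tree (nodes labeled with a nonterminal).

9

[S [U if e then [M { [L [S [M v = e]]] }] else [U if e then [S [M v = e]]]]]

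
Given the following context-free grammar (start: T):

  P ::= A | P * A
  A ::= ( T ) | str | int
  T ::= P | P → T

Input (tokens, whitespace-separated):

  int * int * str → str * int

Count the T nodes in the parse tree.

2

[T [P [P [P [A int]] * [A int]] * [A str]] → [T [P [P [A str]] * [A int]]]]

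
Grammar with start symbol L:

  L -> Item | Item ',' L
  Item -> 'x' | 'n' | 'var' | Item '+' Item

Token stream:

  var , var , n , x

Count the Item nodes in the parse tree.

[L [Item var] , [L [Item var] , [L [Item n] , [L [Item x]]]]]

4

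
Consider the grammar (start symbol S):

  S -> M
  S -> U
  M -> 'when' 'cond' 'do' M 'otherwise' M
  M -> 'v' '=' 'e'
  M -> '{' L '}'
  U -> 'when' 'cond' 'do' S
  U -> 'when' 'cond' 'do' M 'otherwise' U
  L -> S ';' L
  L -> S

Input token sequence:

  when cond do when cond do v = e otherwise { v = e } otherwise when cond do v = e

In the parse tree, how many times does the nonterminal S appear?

3

[S [U when cond do [M when cond do [M v = e] otherwise [M { [L [S [M v = e]]] }]] otherwise [U when cond do [S [M v = e]]]]]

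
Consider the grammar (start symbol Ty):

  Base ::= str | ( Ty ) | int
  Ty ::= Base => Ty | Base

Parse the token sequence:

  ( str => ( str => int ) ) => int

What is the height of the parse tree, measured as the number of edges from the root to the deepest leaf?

8

[Ty [Base ( [Ty [Base str] => [Ty [Base ( [Ty [Base str] => [Ty [Base int]]] )]]] )] => [Ty [Base int]]]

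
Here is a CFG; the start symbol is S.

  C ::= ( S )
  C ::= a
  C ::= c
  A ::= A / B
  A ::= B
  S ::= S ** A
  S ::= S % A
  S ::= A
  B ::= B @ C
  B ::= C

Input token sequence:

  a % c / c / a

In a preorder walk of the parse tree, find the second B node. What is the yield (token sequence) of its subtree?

[S [S [A [B [C a]]]] % [A [A [A [B [C c]]] / [B [C c]]] / [B [C a]]]]

c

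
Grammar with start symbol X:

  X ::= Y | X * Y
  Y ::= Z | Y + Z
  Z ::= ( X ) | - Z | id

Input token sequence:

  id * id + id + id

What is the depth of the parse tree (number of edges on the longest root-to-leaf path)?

5

[X [X [Y [Z id]]] * [Y [Y [Y [Z id]] + [Z id]] + [Z id]]]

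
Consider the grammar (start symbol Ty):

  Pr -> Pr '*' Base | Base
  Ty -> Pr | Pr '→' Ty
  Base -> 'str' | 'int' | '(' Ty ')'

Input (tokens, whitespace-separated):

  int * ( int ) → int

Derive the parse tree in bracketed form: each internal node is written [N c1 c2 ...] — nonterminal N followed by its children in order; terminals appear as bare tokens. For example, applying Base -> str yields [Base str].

Ty
Pr → Ty
Pr * Base → Ty
Base * Base → Ty
int * Base → Ty
int * ( Ty ) → Ty
int * ( Pr ) → Ty
int * ( Base ) → Ty
int * ( int ) → Ty
int * ( int ) → Pr
int * ( int ) → Base
int * ( int ) → int

[Ty [Pr [Pr [Base int]] * [Base ( [Ty [Pr [Base int]]] )]] → [Ty [Pr [Base int]]]]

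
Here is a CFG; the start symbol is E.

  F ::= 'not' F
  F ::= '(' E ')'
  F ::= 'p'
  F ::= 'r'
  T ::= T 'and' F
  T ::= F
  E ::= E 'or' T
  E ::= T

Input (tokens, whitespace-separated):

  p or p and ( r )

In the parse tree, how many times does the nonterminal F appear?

4

[E [E [T [F p]]] or [T [T [F p]] and [F ( [E [T [F r]]] )]]]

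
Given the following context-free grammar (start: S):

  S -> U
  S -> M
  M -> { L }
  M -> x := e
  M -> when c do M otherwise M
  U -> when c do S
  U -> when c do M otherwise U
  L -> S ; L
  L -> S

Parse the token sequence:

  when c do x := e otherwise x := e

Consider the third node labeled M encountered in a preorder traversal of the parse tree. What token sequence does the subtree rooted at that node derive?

x := e

[S [M when c do [M x := e] otherwise [M x := e]]]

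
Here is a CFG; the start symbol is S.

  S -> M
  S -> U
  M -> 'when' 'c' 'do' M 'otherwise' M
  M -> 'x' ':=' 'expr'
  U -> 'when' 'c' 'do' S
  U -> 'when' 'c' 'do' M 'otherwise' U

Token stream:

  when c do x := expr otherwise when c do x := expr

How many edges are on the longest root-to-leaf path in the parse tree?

5

[S [U when c do [M x := expr] otherwise [U when c do [S [M x := expr]]]]]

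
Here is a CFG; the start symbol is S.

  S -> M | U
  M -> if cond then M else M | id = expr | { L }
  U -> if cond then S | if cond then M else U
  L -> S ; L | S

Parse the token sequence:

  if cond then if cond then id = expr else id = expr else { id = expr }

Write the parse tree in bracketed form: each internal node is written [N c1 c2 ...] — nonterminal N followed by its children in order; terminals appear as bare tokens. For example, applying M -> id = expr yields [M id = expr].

[S [M if cond then [M if cond then [M id = expr] else [M id = expr]] else [M { [L [S [M id = expr]]] }]]]

S
M
if cond then M else M
if cond then if cond then M else M else M
if cond then if cond then id = expr else M else M
if cond then if cond then id = expr else id = expr else M
if cond then if cond then id = expr else id = expr else { L }
if cond then if cond then id = expr else id = expr else { S }
if cond then if cond then id = expr else id = expr else { M }
if cond then if cond then id = expr else id = expr else { id = expr }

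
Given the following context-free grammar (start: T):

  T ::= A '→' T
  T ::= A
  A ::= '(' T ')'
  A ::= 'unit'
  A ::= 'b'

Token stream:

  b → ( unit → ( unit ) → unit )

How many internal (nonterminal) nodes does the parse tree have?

[T [A b] → [T [A ( [T [A unit] → [T [A ( [T [A unit]] )] → [T [A unit]]]] )]]]

12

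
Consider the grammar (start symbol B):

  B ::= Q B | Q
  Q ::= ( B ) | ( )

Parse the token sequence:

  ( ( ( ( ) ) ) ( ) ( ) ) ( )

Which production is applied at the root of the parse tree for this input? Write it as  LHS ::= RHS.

[B [Q ( [B [Q ( [B [Q ( [B [Q ( )]] )]] )] [B [Q ( )] [B [Q ( )]]]] )] [B [Q ( )]]]

B ::= Q B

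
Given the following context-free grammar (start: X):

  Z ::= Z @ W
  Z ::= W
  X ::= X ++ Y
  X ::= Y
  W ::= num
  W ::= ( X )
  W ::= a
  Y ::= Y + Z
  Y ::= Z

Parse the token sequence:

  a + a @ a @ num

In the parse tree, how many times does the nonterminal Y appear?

[X [Y [Y [Z [W a]]] + [Z [Z [Z [W a]] @ [W a]] @ [W num]]]]

2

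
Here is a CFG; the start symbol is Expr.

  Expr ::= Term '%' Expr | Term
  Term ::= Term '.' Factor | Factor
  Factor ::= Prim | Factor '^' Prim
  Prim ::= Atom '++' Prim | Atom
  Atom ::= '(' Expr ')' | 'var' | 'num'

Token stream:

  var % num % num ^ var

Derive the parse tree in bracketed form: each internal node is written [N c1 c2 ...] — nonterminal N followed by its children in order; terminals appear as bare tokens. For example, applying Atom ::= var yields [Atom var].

[Expr [Term [Factor [Prim [Atom var]]]] % [Expr [Term [Factor [Prim [Atom num]]]] % [Expr [Term [Factor [Factor [Prim [Atom num]]] ^ [Prim [Atom var]]]]]]]

Expr
Term % Expr
Factor % Expr
Prim % Expr
Atom % Expr
var % Expr
var % Term % Expr
var % Factor % Expr
var % Prim % Expr
var % Atom % Expr
var % num % Expr
var % num % Term
var % num % Factor
var % num % Factor ^ Prim
var % num % Prim ^ Prim
var % num % Atom ^ Prim
var % num % num ^ Prim
var % num % num ^ Atom
var % num % num ^ var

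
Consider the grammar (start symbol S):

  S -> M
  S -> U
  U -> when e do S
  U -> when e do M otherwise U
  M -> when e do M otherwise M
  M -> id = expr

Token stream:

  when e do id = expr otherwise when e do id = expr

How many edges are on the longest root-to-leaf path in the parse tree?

[S [U when e do [M id = expr] otherwise [U when e do [S [M id = expr]]]]]

5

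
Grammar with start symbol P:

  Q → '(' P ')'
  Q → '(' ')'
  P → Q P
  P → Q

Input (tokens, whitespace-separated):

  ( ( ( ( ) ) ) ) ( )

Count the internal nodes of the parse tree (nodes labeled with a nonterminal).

[P [Q ( [P [Q ( [P [Q ( [P [Q ( )]] )]] )]] )] [P [Q ( )]]]

10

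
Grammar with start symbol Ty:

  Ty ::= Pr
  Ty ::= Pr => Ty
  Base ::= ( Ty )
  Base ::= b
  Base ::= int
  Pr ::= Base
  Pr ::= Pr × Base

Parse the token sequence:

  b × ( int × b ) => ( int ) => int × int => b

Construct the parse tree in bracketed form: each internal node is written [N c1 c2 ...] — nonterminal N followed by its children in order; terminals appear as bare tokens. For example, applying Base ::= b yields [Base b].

[Ty [Pr [Pr [Base b]] × [Base ( [Ty [Pr [Pr [Base int]] × [Base b]]] )]] => [Ty [Pr [Base ( [Ty [Pr [Base int]]] )]] => [Ty [Pr [Pr [Base int]] × [Base int]] => [Ty [Pr [Base b]]]]]]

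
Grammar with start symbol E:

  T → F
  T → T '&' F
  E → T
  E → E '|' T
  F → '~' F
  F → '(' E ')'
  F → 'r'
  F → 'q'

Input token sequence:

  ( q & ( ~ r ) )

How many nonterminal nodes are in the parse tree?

[E [T [F ( [E [T [T [F q]] & [F ( [E [T [F ~ [F r]]]] )]]] )]]]

12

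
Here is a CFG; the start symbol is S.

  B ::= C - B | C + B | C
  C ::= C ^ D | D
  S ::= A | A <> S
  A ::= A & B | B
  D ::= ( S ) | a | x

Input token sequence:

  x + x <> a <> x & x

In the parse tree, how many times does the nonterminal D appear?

5

[S [A [B [C [D x]] + [B [C [D x]]]]] <> [S [A [B [C [D a]]]] <> [S [A [A [B [C [D x]]]] & [B [C [D x]]]]]]]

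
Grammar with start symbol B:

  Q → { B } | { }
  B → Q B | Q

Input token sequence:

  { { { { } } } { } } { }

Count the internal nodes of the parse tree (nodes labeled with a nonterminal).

12

[B [Q { [B [Q { [B [Q { [B [Q { }]] }]] }] [B [Q { }]]] }] [B [Q { }]]]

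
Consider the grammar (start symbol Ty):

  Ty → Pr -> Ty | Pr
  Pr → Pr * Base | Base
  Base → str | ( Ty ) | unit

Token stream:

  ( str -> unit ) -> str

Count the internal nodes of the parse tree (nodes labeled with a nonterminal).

[Ty [Pr [Base ( [Ty [Pr [Base str]] -> [Ty [Pr [Base unit]]]] )]] -> [Ty [Pr [Base str]]]]

12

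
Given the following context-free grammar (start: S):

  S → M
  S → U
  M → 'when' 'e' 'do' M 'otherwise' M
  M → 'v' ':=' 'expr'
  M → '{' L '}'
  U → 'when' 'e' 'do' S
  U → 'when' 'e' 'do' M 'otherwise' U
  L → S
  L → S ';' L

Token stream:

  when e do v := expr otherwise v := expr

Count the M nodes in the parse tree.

[S [M when e do [M v := expr] otherwise [M v := expr]]]

3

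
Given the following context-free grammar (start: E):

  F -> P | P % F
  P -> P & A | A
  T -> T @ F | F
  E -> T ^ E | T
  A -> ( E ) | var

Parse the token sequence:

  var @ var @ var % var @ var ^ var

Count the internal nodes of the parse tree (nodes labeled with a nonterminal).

25

[E [T [T [T [T [F [P [A var]]]] @ [F [P [A var]]]] @ [F [P [A var]] % [F [P [A var]]]]] @ [F [P [A var]]]] ^ [E [T [F [P [A var]]]]]]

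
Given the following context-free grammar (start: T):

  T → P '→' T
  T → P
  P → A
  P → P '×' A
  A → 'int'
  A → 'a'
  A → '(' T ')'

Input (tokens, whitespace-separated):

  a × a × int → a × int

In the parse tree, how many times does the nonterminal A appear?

[T [P [P [P [A a]] × [A a]] × [A int]] → [T [P [P [A a]] × [A int]]]]

5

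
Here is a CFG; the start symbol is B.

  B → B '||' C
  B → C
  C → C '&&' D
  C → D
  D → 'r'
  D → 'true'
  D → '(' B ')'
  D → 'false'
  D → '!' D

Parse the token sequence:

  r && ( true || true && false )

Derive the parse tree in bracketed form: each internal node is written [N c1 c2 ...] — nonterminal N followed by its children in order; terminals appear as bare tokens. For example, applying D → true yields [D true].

[B [C [C [D r]] && [D ( [B [B [C [D true]]] || [C [C [D true]] && [D false]]] )]]]

B
C
C && D
D && D
r && D
r && ( B )
r && ( B || C )
r && ( C || C )
r && ( D || C )
r && ( true || C )
r && ( true || C && D )
r && ( true || D && D )
r && ( true || true && D )
r && ( true || true && false )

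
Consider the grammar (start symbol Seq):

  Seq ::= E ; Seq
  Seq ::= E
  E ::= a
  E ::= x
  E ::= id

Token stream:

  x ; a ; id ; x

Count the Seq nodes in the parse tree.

4

[Seq [E x] ; [Seq [E a] ; [Seq [E id] ; [Seq [E x]]]]]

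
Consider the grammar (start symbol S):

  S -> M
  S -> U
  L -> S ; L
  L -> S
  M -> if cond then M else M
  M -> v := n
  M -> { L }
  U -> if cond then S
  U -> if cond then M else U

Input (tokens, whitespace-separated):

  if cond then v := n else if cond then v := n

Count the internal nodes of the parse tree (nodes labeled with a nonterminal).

[S [U if cond then [M v := n] else [U if cond then [S [M v := n]]]]]

6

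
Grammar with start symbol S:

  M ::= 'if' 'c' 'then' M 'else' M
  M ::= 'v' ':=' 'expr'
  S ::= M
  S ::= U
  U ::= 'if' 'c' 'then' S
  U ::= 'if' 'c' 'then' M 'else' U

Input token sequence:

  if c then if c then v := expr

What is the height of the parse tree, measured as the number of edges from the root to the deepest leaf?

[S [U if c then [S [U if c then [S [M v := expr]]]]]]

6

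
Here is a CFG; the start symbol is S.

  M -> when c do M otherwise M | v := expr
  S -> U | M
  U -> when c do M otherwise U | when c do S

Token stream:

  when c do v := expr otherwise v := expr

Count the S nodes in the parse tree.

[S [M when c do [M v := expr] otherwise [M v := expr]]]

1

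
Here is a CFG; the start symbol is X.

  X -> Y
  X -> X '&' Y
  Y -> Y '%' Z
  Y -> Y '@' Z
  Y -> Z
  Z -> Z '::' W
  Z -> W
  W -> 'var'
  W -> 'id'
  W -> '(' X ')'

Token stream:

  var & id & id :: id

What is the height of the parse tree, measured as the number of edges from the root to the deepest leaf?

6

[X [X [X [Y [Z [W var]]]] & [Y [Z [W id]]]] & [Y [Z [Z [W id]] :: [W id]]]]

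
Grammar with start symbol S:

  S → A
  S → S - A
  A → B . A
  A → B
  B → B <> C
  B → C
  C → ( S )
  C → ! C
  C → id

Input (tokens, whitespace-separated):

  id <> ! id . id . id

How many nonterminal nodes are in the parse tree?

[S [A [B [B [C id]] <> [C ! [C id]]] . [A [B [C id]] . [A [B [C id]]]]]]

13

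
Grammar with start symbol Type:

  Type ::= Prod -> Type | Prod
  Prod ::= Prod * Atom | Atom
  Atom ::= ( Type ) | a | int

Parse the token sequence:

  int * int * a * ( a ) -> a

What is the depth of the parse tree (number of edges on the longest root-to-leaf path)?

6

[Type [Prod [Prod [Prod [Prod [Atom int]] * [Atom int]] * [Atom a]] * [Atom ( [Type [Prod [Atom a]]] )]] -> [Type [Prod [Atom a]]]]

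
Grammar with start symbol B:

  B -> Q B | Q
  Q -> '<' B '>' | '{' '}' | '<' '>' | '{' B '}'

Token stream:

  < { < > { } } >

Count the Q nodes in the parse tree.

[B [Q < [B [Q { [B [Q < >] [B [Q { }]]] }]] >]]

4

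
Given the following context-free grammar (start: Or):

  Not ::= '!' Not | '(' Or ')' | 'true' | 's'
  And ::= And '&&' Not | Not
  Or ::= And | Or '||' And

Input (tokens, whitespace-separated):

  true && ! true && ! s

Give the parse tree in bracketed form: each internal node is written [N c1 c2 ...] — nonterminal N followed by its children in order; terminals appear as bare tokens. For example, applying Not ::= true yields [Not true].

[Or [And [And [And [Not true]] && [Not ! [Not true]]] && [Not ! [Not s]]]]

Or
And
And && Not
And && Not && Not
Not && Not && Not
true && Not && Not
true && ! Not && Not
true && ! true && Not
true && ! true && ! Not
true && ! true && ! s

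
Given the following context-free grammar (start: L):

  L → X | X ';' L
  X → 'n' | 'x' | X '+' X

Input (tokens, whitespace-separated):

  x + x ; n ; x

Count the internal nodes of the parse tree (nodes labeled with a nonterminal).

8

[L [X [X x] + [X x]] ; [L [X n] ; [L [X x]]]]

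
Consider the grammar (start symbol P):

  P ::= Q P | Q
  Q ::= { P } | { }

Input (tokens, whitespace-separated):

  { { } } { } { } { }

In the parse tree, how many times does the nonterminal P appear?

[P [Q { [P [Q { }]] }] [P [Q { }] [P [Q { }] [P [Q { }]]]]]

5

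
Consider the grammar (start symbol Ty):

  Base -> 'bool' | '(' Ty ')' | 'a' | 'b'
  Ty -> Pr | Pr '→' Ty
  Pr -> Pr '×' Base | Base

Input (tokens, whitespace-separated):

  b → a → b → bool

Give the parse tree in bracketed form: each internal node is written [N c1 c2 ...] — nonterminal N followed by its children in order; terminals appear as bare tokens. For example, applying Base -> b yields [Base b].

Ty
Pr → Ty
Base → Ty
b → Ty
b → Pr → Ty
b → Base → Ty
b → a → Ty
b → a → Pr → Ty
b → a → Base → Ty
b → a → b → Ty
b → a → b → Pr
b → a → b → Base
b → a → b → bool

[Ty [Pr [Base b]] → [Ty [Pr [Base a]] → [Ty [Pr [Base b]] → [Ty [Pr [Base bool]]]]]]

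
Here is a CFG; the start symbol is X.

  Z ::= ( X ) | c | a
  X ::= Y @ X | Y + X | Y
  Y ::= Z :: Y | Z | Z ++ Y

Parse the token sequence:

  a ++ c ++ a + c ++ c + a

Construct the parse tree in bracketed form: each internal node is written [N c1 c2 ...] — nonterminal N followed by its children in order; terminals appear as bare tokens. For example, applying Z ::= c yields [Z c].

[X [Y [Z a] ++ [Y [Z c] ++ [Y [Z a]]]] + [X [Y [Z c] ++ [Y [Z c]]] + [X [Y [Z a]]]]]

X
Y + X
Z ++ Y + X
a ++ Y + X
a ++ Z ++ Y + X
a ++ c ++ Y + X
a ++ c ++ Z + X
a ++ c ++ a + X
a ++ c ++ a + Y + X
a ++ c ++ a + Z ++ Y + X
a ++ c ++ a + c ++ Y + X
a ++ c ++ a + c ++ Z + X
a ++ c ++ a + c ++ c + X
a ++ c ++ a + c ++ c + Y
a ++ c ++ a + c ++ c + Z
a ++ c ++ a + c ++ c + a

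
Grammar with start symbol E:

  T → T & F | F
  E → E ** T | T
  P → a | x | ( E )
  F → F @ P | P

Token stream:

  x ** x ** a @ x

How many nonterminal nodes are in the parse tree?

14

[E [E [E [T [F [P x]]]] ** [T [F [P x]]]] ** [T [F [F [P a]] @ [P x]]]]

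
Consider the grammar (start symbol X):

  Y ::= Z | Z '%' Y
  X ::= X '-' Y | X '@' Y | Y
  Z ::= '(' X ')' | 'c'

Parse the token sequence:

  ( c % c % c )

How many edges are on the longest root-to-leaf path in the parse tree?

[X [Y [Z ( [X [Y [Z c] % [Y [Z c] % [Y [Z c]]]]] )]]]

8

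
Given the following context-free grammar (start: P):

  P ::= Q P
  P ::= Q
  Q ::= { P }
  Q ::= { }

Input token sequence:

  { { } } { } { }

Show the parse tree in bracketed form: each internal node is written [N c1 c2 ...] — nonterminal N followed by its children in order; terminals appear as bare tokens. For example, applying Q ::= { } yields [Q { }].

P
Q P
{ P } P
{ Q } P
{ { } } P
{ { } } Q P
{ { } } { } P
{ { } } { } Q
{ { } } { } { }

[P [Q { [P [Q { }]] }] [P [Q { }] [P [Q { }]]]]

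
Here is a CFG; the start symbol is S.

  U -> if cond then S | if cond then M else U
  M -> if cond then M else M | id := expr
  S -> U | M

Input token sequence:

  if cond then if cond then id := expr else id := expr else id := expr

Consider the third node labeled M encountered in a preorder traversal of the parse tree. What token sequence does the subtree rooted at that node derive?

id := expr

[S [M if cond then [M if cond then [M id := expr] else [M id := expr]] else [M id := expr]]]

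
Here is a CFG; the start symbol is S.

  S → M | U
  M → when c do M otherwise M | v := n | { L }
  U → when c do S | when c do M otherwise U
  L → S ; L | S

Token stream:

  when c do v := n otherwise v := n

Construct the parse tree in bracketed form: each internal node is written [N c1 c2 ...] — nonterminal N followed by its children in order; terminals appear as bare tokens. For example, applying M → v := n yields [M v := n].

[S [M when c do [M v := n] otherwise [M v := n]]]

S
M
when c do M otherwise M
when c do v := n otherwise M
when c do v := n otherwise v := n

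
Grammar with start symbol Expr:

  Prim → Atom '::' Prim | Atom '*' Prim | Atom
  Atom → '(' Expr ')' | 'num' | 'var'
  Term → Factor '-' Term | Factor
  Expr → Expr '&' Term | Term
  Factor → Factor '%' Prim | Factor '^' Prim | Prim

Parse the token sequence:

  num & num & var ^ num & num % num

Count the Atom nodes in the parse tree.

[Expr [Expr [Expr [Expr [Term [Factor [Prim [Atom num]]]]] & [Term [Factor [Prim [Atom num]]]]] & [Term [Factor [Factor [Prim [Atom var]]] ^ [Prim [Atom num]]]]] & [Term [Factor [Factor [Prim [Atom num]]] % [Prim [Atom num]]]]]

6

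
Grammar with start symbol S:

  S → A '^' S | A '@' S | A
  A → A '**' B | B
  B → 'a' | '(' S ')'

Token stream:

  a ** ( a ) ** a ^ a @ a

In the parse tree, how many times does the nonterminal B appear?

[S [A [A [A [B a]] ** [B ( [S [A [B a]]] )]] ** [B a]] ^ [S [A [B a]] @ [S [A [B a]]]]]

6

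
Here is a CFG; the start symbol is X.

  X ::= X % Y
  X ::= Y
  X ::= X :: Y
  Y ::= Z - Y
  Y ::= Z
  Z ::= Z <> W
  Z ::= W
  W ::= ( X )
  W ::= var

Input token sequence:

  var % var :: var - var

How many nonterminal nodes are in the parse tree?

[X [X [X [Y [Z [W var]]]] % [Y [Z [W var]]]] :: [Y [Z [W var]] - [Y [Z [W var]]]]]

15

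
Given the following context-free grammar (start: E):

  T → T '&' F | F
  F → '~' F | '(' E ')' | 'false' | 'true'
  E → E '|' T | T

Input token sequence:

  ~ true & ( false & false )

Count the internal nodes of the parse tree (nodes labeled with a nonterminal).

[E [T [T [F ~ [F true]]] & [F ( [E [T [T [F false]] & [F false]]] )]]]

11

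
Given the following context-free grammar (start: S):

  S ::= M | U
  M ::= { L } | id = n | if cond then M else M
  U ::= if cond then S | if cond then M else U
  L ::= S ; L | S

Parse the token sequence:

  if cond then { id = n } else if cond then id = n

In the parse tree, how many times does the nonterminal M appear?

[S [U if cond then [M { [L [S [M id = n]]] }] else [U if cond then [S [M id = n]]]]]

3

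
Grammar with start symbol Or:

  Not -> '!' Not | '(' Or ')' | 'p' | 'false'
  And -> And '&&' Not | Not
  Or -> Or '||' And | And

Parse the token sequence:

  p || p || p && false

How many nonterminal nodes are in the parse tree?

11

[Or [Or [Or [And [Not p]]] || [And [Not p]]] || [And [And [Not p]] && [Not false]]]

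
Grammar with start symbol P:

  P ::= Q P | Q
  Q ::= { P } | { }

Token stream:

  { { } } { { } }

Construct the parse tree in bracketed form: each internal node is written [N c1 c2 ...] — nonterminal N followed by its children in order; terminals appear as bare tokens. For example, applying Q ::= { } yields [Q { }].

[P [Q { [P [Q { }]] }] [P [Q { [P [Q { }]] }]]]

P
Q P
{ P } P
{ Q } P
{ { } } P
{ { } } Q
{ { } } { P }
{ { } } { Q }
{ { } } { { } }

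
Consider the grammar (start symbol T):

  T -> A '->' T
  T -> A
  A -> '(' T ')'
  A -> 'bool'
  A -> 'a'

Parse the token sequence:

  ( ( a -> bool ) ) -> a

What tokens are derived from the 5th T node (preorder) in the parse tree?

a

[T [A ( [T [A ( [T [A a] -> [T [A bool]]] )]] )] -> [T [A a]]]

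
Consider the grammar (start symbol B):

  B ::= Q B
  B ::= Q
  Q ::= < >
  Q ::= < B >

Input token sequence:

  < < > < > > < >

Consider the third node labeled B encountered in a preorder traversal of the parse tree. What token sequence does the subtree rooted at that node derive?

[B [Q < [B [Q < >] [B [Q < >]]] >] [B [Q < >]]]

< >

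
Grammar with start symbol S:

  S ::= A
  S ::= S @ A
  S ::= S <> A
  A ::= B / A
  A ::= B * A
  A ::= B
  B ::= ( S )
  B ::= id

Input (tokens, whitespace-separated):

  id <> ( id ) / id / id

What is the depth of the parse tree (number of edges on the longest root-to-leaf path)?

[S [S [A [B id]]] <> [A [B ( [S [A [B id]]] )] / [A [B id] / [A [B id]]]]]

6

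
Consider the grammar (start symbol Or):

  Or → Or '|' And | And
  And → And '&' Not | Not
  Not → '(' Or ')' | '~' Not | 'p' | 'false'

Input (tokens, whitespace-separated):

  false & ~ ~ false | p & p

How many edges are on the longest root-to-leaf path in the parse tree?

6

[Or [Or [And [And [Not false]] & [Not ~ [Not ~ [Not false]]]]] | [And [And [Not p]] & [Not p]]]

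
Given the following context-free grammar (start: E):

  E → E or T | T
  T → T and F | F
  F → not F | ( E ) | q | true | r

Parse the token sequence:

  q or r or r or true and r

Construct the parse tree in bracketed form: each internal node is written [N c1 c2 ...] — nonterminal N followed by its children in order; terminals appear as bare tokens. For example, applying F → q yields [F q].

[E [E [E [E [T [F q]]] or [T [F r]]] or [T [F r]]] or [T [T [F true]] and [F r]]]

E
E or T
E or T or T
E or T or T or T
T or T or T or T
F or T or T or T
q or T or T or T
q or F or T or T
q or r or T or T
q or r or F or T
q or r or r or T
q or r or r or T and F
q or r or r or F and F
q or r or r or true and F
q or r or r or true and r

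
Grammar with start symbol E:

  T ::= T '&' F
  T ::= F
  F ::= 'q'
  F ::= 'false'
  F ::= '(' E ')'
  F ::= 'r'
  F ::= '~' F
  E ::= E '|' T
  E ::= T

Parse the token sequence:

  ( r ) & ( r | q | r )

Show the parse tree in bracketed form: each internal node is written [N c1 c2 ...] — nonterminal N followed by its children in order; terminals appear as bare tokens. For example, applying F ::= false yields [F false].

E
T
T & F
F & F
( E ) & F
( T ) & F
( F ) & F
( r ) & F
( r ) & ( E )
( r ) & ( E | T )
( r ) & ( E | T | T )
( r ) & ( T | T | T )
( r ) & ( F | T | T )
( r ) & ( r | T | T )
( r ) & ( r | F | T )
( r ) & ( r | q | T )
( r ) & ( r | q | F )
( r ) & ( r | q | r )

[E [T [T [F ( [E [T [F r]]] )]] & [F ( [E [E [E [T [F r]]] | [T [F q]]] | [T [F r]]] )]]]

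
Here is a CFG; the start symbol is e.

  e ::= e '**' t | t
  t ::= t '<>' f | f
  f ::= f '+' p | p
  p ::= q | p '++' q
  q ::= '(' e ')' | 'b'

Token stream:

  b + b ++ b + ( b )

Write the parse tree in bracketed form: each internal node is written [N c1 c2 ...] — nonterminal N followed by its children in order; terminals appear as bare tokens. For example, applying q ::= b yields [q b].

[e [t [f [f [f [p [q b]]] + [p [p [q b]] ++ [q b]]] + [p [q ( [e [t [f [p [q b]]]]] )]]]]]

e
t
f
f + p
f + p + p
p + p + p
q + p + p
b + p + p
b + p ++ q + p
b + q ++ q + p
b + b ++ q + p
b + b ++ b + p
b + b ++ b + q
b + b ++ b + ( e )
b + b ++ b + ( t )
b + b ++ b + ( f )
b + b ++ b + ( p )
b + b ++ b + ( q )
b + b ++ b + ( b )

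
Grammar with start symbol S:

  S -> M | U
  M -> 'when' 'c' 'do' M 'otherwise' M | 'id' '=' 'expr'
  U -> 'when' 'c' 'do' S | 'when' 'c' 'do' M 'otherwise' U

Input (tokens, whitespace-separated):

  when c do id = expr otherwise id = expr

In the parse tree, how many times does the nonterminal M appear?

[S [M when c do [M id = expr] otherwise [M id = expr]]]

3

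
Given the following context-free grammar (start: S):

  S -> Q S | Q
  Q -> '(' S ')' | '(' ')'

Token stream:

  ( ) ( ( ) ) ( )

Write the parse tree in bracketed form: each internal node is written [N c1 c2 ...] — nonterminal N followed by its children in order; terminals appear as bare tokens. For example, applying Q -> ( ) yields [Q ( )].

S
Q S
( ) S
( ) Q S
( ) ( S ) S
( ) ( Q ) S
( ) ( ( ) ) S
( ) ( ( ) ) Q
( ) ( ( ) ) ( )

[S [Q ( )] [S [Q ( [S [Q ( )]] )] [S [Q ( )]]]]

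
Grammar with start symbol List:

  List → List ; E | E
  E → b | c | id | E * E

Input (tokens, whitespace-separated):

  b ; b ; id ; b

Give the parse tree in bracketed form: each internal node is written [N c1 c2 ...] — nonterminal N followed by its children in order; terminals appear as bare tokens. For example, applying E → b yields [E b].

List
List ; E
List ; E ; E
List ; E ; E ; E
E ; E ; E ; E
b ; E ; E ; E
b ; b ; E ; E
b ; b ; id ; E
b ; b ; id ; b

[List [List [List [List [E b]] ; [E b]] ; [E id]] ; [E b]]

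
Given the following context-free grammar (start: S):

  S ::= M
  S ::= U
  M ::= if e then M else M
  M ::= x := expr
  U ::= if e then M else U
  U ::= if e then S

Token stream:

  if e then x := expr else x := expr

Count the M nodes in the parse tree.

3

[S [M if e then [M x := expr] else [M x := expr]]]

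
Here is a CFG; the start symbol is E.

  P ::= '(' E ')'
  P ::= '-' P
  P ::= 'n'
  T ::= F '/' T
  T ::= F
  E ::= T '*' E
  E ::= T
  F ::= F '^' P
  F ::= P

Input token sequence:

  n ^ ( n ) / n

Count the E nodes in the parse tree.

[E [T [F [F [P n]] ^ [P ( [E [T [F [P n]]]] )]] / [T [F [P n]]]]]

2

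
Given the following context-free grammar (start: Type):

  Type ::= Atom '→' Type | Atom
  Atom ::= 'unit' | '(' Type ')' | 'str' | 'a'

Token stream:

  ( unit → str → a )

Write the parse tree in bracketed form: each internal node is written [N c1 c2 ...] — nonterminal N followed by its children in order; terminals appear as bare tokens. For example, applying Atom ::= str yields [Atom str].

[Type [Atom ( [Type [Atom unit] → [Type [Atom str] → [Type [Atom a]]]] )]]

Type
Atom
( Type )
( Atom → Type )
( unit → Type )
( unit → Atom → Type )
( unit → str → Type )
( unit → str → Atom )
( unit → str → a )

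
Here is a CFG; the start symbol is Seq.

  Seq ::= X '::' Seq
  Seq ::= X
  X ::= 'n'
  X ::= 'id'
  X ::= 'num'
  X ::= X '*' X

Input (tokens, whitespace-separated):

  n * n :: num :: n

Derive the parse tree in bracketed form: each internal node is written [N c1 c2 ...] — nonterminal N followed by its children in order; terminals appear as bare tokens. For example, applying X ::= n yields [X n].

Seq
X :: Seq
X * X :: Seq
n * X :: Seq
n * n :: Seq
n * n :: X :: Seq
n * n :: num :: Seq
n * n :: num :: X
n * n :: num :: n

[Seq [X [X n] * [X n]] :: [Seq [X num] :: [Seq [X n]]]]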